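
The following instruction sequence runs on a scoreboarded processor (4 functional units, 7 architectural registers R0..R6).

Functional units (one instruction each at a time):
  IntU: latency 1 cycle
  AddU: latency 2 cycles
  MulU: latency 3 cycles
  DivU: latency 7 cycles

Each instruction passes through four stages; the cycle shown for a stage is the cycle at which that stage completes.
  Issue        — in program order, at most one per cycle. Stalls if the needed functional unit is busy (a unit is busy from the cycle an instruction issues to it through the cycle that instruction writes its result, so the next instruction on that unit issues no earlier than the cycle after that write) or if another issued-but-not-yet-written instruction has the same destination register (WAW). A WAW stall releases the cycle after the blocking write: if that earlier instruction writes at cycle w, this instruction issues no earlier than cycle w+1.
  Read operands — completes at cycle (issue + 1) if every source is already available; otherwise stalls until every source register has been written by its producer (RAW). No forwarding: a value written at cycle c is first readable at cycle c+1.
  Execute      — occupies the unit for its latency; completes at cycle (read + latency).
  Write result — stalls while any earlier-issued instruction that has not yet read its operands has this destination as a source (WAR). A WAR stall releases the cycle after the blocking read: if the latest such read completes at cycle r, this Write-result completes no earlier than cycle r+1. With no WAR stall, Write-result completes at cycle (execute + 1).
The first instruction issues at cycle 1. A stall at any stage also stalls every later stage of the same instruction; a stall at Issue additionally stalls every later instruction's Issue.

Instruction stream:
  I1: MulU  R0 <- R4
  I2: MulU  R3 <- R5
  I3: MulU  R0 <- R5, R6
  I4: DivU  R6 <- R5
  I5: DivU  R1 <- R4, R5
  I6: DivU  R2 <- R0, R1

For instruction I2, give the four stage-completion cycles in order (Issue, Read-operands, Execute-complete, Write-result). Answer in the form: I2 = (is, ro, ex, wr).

I2 = (7, 8, 11, 12)

I1  is:1  ro:2  ex:5  wr:6
I2  is:7  ro:8  ex:11  wr:12  — struct: MulU busy until I1 writes@6
I3  is:13  ro:14  ex:17  wr:18  — struct: MulU busy until I2 writes@12
I4  is:14  ro:15  ex:22  wr:23
I5  is:24  ro:25  ex:32  wr:33  — struct: DivU busy until I4 writes@23
I6  is:34  ro:35  ex:42  wr:43  — struct: DivU busy until I5 writes@33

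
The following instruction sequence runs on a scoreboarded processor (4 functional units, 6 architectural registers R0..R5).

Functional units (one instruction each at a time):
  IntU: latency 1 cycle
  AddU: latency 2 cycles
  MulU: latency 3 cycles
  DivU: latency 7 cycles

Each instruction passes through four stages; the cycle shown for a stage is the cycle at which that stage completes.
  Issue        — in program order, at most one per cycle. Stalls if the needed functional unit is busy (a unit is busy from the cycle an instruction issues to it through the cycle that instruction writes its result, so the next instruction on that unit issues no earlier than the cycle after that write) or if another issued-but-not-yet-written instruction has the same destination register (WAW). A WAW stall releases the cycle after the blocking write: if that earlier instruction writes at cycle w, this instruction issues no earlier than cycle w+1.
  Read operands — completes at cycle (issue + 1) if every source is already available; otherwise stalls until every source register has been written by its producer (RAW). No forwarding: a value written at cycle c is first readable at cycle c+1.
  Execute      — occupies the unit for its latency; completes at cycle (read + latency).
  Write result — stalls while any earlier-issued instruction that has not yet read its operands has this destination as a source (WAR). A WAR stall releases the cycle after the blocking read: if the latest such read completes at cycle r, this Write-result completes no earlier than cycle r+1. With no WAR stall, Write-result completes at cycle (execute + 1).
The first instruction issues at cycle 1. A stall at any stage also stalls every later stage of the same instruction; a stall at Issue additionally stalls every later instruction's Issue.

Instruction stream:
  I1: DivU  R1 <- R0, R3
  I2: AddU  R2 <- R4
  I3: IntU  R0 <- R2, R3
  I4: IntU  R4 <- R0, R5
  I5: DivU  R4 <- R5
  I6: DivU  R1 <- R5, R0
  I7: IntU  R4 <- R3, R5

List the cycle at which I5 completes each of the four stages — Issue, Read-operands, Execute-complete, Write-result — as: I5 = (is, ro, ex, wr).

I5 = (14, 15, 22, 23)

c1: I1 dispatched to DivU
c2: I1 operands ready | I2 dispatched to AddU
c3: I2 operands ready | I3 dispatched to IntU
c5: I2 complete
c6: R2←I2
c7: I3 operands ready
c8: I3 complete
c9: I1 complete | R0←I3
c10: R1←I1 | I4 dispatched to IntU
c11: I4 operands ready
c12: I4 complete
c13: R4←I4
c14: I5 dispatched to DivU
c15: I5 operands ready
c22: I5 complete
c23: R4←I5
c24: I6 dispatched to DivU
c25: I6 operands ready | I7 dispatched to IntU
c26: I7 operands ready
c27: I7 complete
c28: R4←I7
c32: I6 complete
c33: R1←I6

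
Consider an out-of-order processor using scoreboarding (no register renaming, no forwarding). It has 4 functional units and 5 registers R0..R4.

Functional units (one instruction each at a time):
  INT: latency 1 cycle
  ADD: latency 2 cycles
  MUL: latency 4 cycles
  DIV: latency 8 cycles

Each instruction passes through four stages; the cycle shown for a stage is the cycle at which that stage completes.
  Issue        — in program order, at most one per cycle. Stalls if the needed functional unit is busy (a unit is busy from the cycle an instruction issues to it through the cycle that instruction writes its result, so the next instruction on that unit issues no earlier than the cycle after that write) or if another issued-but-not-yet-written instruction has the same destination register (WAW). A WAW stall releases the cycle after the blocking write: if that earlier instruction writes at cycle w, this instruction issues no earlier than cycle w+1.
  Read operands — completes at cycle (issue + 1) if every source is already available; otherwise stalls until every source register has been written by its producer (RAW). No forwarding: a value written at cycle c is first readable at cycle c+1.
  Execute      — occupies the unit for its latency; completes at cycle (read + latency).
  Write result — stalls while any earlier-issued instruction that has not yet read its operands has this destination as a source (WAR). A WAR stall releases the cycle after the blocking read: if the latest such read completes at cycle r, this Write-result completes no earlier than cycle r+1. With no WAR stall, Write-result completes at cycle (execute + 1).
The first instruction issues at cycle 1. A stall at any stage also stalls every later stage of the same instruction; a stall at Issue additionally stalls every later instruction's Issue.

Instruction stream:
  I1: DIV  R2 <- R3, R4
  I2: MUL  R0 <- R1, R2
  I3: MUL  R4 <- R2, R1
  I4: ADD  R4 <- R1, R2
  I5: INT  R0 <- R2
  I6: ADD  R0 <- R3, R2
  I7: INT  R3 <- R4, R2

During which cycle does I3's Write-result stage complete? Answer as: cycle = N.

[I1] 1/2/10/11
[I2] 2/12/16/17  (RAW R2: wait I1 write@11)
[I3] 18/19/23/24  (struct: MUL busy until I2 writes@17)
[I4] 25/26/28/29  (WAW R4: wait I3 write@24)
[I5] 26/27/28/29
[I6] 30/31/33/34  (WAW R0: wait I5 write@29)
[I7] 31/32/33/34

cycle = 24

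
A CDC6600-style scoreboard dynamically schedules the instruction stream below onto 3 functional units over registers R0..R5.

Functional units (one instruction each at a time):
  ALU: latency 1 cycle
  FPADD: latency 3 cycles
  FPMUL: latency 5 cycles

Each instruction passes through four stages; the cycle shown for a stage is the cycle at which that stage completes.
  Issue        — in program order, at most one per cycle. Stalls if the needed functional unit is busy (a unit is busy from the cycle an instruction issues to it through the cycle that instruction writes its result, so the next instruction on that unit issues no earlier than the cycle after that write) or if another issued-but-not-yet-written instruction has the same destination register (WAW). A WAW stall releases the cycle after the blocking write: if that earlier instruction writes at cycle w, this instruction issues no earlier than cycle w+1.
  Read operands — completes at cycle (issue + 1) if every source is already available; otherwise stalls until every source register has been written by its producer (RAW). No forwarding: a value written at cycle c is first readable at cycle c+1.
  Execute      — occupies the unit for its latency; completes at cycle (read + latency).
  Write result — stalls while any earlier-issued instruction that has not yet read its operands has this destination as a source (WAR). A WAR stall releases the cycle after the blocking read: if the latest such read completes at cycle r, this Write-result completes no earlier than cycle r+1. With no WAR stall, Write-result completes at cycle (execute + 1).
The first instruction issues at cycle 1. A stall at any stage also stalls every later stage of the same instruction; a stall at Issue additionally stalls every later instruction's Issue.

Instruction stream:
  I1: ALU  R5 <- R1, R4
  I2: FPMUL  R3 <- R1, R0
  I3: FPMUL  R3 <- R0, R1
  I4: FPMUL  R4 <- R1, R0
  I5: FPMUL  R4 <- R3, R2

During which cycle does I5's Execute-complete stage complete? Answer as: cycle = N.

cycle = 32

[I1] 1/2/3/4
[I2] 2/3/8/9
[I3] 10/11/16/17  (struct: FPMUL busy until I2 writes@9)
[I4] 18/19/24/25  (struct: FPMUL busy until I3 writes@17)
[I5] 26/27/32/33  (struct: FPMUL busy until I4 writes@25)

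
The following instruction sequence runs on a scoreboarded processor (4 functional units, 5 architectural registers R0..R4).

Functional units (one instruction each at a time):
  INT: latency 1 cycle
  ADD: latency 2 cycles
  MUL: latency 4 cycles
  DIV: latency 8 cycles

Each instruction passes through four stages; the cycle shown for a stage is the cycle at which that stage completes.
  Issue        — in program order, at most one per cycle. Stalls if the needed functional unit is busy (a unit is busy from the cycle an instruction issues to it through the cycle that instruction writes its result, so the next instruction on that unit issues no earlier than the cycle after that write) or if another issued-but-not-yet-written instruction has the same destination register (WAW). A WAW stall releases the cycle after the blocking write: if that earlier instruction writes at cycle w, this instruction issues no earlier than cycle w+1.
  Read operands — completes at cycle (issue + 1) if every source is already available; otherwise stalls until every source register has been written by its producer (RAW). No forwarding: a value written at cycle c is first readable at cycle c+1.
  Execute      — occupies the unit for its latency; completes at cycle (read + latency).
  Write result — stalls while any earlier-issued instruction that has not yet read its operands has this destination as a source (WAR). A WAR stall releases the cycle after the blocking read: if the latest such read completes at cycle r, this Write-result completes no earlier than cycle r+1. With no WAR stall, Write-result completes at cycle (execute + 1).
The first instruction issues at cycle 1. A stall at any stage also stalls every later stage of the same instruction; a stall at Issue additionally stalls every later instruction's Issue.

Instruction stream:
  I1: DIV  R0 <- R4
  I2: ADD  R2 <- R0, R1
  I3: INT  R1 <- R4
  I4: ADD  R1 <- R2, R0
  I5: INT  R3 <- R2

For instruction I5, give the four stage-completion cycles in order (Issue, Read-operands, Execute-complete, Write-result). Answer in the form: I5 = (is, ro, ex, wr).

I5 = (17, 18, 19, 20)

t=1  issue I1 (DIV)
t=2  I1 read-ops; issue I2 (ADD)
t=3  issue I3 (INT)
t=4  I3 read-ops
t=5  I3 finished on INT
t=10  I1 finished on DIV
t=11  I1→R0
t=12  I2 read-ops
t=13  I3→R1
t=14  I2 finished on ADD
t=15  I2→R2
t=16  issue I4 (ADD)
t=17  I4 read-ops; issue I5 (INT)
t=18  I5 read-ops
t=19  I4 finished on ADD; I5 finished on INT
t=20  I4→R1; I5→R3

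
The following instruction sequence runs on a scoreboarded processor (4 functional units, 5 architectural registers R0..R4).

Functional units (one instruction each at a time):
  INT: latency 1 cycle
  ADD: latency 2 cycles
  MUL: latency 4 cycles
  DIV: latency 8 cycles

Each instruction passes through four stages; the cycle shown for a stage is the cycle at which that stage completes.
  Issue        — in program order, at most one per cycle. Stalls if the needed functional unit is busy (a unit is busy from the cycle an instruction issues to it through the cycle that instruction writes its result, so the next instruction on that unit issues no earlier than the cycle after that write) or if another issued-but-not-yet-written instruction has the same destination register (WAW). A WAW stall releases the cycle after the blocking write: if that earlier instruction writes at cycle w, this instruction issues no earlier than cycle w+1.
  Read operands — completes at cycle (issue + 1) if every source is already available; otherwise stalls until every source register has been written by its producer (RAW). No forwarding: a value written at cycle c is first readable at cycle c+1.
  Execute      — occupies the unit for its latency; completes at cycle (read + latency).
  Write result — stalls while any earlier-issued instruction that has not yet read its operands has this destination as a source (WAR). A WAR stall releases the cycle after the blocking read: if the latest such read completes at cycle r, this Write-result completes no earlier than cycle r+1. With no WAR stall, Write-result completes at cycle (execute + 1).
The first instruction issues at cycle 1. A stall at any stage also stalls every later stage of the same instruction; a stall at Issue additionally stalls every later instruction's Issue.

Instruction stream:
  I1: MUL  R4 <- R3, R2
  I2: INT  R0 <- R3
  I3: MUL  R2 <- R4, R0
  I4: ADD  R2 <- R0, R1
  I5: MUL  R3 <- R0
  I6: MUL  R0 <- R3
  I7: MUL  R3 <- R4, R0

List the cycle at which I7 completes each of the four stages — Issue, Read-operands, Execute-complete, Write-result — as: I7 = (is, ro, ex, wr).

I7 = (30, 31, 35, 36)

1) issue 1, read 2, done 6, write 7
2) issue 2, read 3, done 4, write 5
3) issue 8, read 9, done 13, write 14  <struct: MUL busy until I1 writes@7>
4) issue 15, read 16, done 18, write 19  <WAW R2: wait I3 write@14>
5) issue 16, read 17, done 21, write 22
6) issue 23, read 24, done 28, write 29  <struct: MUL busy until I5 writes@22>
7) issue 30, read 31, done 35, write 36  <struct: MUL busy until I6 writes@29>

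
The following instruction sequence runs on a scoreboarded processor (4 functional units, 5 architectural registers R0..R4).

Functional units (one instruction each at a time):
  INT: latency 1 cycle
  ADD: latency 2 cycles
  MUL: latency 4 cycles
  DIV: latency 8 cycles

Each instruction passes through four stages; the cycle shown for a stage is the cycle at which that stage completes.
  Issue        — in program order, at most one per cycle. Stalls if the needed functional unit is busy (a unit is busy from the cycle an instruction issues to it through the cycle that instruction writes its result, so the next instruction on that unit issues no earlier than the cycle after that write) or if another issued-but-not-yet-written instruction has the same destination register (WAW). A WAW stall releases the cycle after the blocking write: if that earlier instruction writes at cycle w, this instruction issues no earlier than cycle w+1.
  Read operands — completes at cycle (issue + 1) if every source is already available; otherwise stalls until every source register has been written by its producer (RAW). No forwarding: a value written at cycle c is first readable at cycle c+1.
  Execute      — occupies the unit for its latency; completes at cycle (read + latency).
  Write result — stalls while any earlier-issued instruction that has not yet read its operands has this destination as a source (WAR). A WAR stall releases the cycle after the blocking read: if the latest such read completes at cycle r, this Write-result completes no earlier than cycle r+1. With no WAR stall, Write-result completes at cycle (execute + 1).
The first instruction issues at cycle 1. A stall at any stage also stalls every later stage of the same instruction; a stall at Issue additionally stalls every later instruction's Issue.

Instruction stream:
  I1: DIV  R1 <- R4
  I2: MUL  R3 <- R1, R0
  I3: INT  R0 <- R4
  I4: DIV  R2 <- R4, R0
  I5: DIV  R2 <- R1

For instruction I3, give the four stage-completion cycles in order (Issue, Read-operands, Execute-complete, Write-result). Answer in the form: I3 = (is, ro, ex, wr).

I3 = (3, 4, 5, 13)

c1: I1→DIV
c2: I1 RO · I2→MUL
c3: I3→INT
c4: I3 RO
c5: I3 EX
c10: I1 EX
c11: I1 WR R1
c12: I2 RO · I4→DIV
c13: I3 WR R0
c14: I4 RO
c16: I2 EX
c17: I2 WR R3
c22: I4 EX
c23: I4 WR R2
c24: I5→DIV
c25: I5 RO
c33: I5 EX
c34: I5 WR R2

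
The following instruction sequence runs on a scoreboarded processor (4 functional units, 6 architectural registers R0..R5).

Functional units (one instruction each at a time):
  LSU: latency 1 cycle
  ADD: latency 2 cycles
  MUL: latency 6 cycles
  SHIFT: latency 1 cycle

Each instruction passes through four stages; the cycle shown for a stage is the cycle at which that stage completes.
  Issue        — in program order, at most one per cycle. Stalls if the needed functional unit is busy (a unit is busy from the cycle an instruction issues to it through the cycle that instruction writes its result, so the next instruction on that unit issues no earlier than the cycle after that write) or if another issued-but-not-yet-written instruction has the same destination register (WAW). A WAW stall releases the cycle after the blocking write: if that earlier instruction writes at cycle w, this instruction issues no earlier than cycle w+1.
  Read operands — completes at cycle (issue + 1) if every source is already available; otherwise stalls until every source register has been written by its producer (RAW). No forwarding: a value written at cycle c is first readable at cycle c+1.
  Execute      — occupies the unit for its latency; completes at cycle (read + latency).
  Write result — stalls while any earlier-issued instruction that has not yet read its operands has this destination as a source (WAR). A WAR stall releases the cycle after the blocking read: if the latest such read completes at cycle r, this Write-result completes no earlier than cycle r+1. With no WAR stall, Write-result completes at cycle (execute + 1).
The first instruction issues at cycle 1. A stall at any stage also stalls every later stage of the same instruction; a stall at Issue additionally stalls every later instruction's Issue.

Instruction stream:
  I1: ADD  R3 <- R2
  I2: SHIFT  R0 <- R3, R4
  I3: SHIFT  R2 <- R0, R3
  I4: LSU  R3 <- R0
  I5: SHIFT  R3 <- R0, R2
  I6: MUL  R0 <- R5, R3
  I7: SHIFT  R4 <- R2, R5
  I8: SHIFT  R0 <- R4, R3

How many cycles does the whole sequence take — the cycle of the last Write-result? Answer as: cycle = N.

cycle 1: I1 dispatched to ADD
cycle 2: I1 operands ready; I2 dispatched to SHIFT
cycle 4: I1 complete
cycle 5: R3←I1
cycle 6: I2 operands ready
cycle 7: I2 complete
cycle 8: R0←I2
cycle 9: I3 dispatched to SHIFT
cycle 10: I3 operands ready; I4 dispatched to LSU
cycle 11: I3 complete; I4 operands ready
cycle 12: R2←I3; I4 complete
cycle 13: R3←I4
cycle 14: I5 dispatched to SHIFT
cycle 15: I5 operands ready; I6 dispatched to MUL
cycle 16: I5 complete
cycle 17: R3←I5
cycle 18: I6 operands ready; I7 dispatched to SHIFT
cycle 19: I7 operands ready
cycle 20: I7 complete
cycle 21: R4←I7
cycle 24: I6 complete
cycle 25: R0←I6
cycle 26: I8 dispatched to SHIFT
cycle 27: I8 operands ready
cycle 28: I8 complete
cycle 29: R0←I8

cycle = 29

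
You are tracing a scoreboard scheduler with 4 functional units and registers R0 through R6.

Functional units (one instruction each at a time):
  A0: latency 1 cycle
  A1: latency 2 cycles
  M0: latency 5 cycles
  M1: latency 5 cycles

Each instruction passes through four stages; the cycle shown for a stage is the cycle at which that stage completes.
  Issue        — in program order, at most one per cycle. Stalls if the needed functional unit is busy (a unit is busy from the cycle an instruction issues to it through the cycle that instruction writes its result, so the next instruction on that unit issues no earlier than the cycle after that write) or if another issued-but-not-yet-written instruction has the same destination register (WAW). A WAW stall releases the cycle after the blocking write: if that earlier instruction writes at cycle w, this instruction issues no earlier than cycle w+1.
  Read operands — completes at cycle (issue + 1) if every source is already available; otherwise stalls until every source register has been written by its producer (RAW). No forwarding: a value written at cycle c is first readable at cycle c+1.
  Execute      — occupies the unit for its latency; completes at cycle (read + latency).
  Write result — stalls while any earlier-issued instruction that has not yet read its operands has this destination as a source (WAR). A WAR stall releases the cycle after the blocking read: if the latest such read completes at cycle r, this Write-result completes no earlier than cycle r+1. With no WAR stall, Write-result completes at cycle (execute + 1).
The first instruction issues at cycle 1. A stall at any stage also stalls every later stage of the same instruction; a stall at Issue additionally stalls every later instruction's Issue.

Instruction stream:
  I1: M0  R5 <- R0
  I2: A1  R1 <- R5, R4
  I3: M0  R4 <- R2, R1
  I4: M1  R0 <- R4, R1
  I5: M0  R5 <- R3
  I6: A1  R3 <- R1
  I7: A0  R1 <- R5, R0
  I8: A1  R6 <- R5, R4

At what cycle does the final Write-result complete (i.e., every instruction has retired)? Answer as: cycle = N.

cycle = 31

I1: IS=1 RO=2 EX=7 WR=8
I2: IS=2 RO=9 EX=11 WR=12  [RAW R5: wait I1 write@8]
I3: IS=9 RO=13 EX=18 WR=19  [struct: M0 busy until I1 writes@8; RAW R1: wait I2 write@12]
I4: IS=10 RO=20 EX=25 WR=26  [RAW R4: wait I3 write@19]
I5: IS=20 RO=21 EX=26 WR=27  [struct: M0 busy until I3 writes@19]
I6: IS=21 RO=22 EX=24 WR=25
I7: IS=22 RO=28 EX=29 WR=30  [RAW R5: wait I5 write@27]
I8: IS=26 RO=28 EX=30 WR=31  [struct: A1 busy until I6 writes@25; RAW R5: wait I5 write@27]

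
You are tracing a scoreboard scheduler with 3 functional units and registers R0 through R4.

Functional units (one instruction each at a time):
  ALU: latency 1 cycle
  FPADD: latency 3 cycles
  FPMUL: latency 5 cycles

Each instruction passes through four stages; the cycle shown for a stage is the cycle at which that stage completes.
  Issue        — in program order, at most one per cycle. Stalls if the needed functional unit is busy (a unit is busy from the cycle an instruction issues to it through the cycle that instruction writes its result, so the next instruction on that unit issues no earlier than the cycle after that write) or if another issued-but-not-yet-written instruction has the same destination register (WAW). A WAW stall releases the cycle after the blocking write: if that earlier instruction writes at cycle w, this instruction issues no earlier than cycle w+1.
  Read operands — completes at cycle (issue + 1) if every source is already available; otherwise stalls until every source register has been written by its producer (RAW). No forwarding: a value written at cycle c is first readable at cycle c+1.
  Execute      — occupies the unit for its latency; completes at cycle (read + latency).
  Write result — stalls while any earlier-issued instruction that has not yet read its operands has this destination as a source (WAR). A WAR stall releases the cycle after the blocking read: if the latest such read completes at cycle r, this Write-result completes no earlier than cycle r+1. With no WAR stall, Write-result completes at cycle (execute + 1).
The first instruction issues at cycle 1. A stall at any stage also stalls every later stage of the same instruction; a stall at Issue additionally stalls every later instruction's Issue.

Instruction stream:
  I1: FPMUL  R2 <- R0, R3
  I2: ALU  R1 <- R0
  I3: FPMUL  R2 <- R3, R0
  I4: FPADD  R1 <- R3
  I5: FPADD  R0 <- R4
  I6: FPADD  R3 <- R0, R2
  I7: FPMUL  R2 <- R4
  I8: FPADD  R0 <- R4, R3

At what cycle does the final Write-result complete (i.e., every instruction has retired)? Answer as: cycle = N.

1) issue 1, read 2, done 7, write 8
2) issue 2, read 3, done 4, write 5
3) issue 9, read 10, done 15, write 16  <struct: FPMUL busy until I1 writes@8>
4) issue 10, read 11, done 14, write 15
5) issue 16, read 17, done 20, write 21  <struct: FPADD busy until I4 writes@15>
6) issue 22, read 23, done 26, write 27  <struct: FPADD busy until I5 writes@21>
7) issue 23, read 24, done 29, write 30
8) issue 28, read 29, done 32, write 33  <struct: FPADD busy until I6 writes@27>

cycle = 33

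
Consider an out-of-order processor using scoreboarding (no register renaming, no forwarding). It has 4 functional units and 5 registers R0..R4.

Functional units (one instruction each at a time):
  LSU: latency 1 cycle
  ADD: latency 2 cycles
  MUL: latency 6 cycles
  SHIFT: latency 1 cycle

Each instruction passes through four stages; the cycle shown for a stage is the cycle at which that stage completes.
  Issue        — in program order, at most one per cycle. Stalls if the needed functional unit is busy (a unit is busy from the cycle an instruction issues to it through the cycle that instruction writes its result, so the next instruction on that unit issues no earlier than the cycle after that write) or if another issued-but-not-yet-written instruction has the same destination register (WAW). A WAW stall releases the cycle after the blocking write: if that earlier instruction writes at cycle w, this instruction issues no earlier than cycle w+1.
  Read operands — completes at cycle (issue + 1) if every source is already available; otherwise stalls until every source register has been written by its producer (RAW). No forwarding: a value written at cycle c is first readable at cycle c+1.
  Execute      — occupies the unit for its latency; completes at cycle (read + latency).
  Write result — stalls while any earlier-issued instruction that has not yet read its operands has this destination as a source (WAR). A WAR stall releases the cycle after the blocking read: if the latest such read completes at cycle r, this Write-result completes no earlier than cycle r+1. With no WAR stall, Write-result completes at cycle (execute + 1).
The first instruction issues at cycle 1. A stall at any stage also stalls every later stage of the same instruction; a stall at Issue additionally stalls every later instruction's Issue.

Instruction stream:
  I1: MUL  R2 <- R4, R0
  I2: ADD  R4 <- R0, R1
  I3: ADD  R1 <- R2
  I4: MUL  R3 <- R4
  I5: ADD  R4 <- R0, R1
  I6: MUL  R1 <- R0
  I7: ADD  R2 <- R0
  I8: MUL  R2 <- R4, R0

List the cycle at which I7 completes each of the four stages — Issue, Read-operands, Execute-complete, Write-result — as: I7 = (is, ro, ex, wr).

c1: I1→MUL
c2: I1 RO, I2→ADD
c3: I2 RO
c5: I2 EX
c6: I2 WR R4
c7: I3→ADD
c8: I1 EX
c9: I1 WR R2
c10: I3 RO, I4→MUL
c11: I4 RO
c12: I3 EX
c13: I3 WR R1
c14: I5→ADD
c15: I5 RO
c17: I4 EX, I5 EX
c18: I4 WR R3, I5 WR R4
c19: I6→MUL
c20: I6 RO, I7→ADD
c21: I7 RO
c23: I7 EX
c24: I7 WR R2
c26: I6 EX
c27: I6 WR R1
c28: I8→MUL
c29: I8 RO
c35: I8 EX
c36: I8 WR R2

I7 = (20, 21, 23, 24)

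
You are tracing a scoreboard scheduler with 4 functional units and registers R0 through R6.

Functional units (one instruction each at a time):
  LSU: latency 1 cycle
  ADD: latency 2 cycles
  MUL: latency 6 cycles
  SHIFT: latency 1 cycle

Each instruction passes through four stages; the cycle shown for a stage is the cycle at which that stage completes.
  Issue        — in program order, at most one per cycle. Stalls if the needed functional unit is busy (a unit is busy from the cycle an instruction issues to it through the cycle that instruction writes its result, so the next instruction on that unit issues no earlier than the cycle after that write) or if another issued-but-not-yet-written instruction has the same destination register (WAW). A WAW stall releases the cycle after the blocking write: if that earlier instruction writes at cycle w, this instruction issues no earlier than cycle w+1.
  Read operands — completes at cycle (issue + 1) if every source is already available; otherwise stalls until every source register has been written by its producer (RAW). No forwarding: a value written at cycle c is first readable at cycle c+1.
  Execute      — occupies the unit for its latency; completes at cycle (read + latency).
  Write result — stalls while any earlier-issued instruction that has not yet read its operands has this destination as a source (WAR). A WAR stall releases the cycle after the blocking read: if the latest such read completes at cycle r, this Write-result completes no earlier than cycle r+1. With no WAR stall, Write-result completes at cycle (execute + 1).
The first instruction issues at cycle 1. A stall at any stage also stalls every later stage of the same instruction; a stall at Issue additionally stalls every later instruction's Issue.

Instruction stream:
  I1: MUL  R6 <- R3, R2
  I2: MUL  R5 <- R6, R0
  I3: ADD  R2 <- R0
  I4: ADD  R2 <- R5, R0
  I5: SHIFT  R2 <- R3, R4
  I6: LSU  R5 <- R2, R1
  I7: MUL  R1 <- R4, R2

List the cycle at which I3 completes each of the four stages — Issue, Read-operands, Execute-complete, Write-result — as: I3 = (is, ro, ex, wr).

t=1  issue I1 (MUL)
t=2  I1 read-ops
t=8  I1 finished on MUL
t=9  I1→R6
t=10  issue I2 (MUL)
t=11  I2 read-ops; issue I3 (ADD)
t=12  I3 read-ops
t=14  I3 finished on ADD
t=15  I3→R2
t=16  issue I4 (ADD)
t=17  I2 finished on MUL
t=18  I2→R5
t=19  I4 read-ops
t=21  I4 finished on ADD
t=22  I4→R2
t=23  issue I5 (SHIFT)
t=24  I5 read-ops; issue I6 (LSU)
t=25  I5 finished on SHIFT; issue I7 (MUL)
t=26  I5→R2
t=27  I6 read-ops; I7 read-ops
t=28  I6 finished on LSU
t=29  I6→R5
t=33  I7 finished on MUL
t=34  I7→R1

I3 = (11, 12, 14, 15)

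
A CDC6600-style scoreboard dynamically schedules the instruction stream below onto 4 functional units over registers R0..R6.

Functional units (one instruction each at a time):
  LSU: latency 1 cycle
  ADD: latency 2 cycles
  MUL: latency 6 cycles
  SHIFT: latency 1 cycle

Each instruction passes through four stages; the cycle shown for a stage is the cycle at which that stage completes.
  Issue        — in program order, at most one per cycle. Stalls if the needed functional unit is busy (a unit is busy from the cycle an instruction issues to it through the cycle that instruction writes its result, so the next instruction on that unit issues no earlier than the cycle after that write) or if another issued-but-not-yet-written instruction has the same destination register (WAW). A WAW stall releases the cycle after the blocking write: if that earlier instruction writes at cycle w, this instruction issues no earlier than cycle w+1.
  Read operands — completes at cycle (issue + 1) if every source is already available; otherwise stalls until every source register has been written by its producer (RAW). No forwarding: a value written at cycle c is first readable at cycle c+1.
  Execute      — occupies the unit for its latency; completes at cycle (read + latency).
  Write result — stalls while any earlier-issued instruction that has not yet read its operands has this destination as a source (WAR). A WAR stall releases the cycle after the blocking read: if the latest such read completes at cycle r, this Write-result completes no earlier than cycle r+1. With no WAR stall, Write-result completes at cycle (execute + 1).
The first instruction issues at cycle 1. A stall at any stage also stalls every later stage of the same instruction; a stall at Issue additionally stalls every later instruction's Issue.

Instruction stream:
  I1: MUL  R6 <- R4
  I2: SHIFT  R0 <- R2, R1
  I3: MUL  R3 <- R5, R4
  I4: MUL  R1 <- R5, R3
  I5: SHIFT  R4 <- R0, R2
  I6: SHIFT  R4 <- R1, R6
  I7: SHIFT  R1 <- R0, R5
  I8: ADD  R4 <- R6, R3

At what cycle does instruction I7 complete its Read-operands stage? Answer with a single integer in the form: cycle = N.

  I1 | 1 | 2 | 8 | 9
  I2 | 2 | 3 | 4 | 5
  I3 | 10 | 11 | 17 | 18   struct: MUL busy until I1 writes@9
  I4 | 19 | 20 | 26 | 27   struct: MUL busy until I3 writes@18
  I5 | 20 | 21 | 22 | 23
  I6 | 24 | 28 | 29 | 30   struct: SHIFT busy until I5 writes@23 · RAW R1: wait I4 write@27
  I7 | 31 | 32 | 33 | 34   struct: SHIFT busy until I6 writes@30
  I8 | 32 | 33 | 35 | 36

cycle = 32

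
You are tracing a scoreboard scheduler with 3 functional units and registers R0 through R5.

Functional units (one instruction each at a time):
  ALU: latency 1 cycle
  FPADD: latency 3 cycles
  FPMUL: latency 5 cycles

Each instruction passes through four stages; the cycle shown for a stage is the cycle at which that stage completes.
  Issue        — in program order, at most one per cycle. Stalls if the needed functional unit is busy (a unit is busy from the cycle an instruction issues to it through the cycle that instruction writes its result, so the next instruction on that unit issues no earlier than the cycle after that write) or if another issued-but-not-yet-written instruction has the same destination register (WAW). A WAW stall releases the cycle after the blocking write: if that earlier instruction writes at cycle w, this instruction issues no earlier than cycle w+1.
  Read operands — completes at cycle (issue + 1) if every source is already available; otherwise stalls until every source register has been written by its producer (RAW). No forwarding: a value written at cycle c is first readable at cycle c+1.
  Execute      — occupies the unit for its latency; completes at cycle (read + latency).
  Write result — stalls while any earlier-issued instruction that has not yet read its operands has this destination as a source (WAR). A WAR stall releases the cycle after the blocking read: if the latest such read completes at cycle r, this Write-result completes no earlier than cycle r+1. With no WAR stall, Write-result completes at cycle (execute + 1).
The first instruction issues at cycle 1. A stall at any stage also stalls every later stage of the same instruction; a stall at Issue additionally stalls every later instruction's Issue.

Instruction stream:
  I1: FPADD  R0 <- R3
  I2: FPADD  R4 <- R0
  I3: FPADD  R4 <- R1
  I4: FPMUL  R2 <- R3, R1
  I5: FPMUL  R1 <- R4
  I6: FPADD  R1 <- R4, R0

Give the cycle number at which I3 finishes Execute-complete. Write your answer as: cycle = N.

cycle = 17

I1: IS=1 RO=2 EX=5 WR=6
I2: IS=7 RO=8 EX=11 WR=12  [struct: FPADD busy until I1 writes@6]
I3: IS=13 RO=14 EX=17 WR=18  [struct: FPADD busy until I2 writes@12]
I4: IS=14 RO=15 EX=20 WR=21
I5: IS=22 RO=23 EX=28 WR=29  [struct: FPMUL busy until I4 writes@21]
I6: IS=30 RO=31 EX=34 WR=35  [WAW R1: wait I5 write@29]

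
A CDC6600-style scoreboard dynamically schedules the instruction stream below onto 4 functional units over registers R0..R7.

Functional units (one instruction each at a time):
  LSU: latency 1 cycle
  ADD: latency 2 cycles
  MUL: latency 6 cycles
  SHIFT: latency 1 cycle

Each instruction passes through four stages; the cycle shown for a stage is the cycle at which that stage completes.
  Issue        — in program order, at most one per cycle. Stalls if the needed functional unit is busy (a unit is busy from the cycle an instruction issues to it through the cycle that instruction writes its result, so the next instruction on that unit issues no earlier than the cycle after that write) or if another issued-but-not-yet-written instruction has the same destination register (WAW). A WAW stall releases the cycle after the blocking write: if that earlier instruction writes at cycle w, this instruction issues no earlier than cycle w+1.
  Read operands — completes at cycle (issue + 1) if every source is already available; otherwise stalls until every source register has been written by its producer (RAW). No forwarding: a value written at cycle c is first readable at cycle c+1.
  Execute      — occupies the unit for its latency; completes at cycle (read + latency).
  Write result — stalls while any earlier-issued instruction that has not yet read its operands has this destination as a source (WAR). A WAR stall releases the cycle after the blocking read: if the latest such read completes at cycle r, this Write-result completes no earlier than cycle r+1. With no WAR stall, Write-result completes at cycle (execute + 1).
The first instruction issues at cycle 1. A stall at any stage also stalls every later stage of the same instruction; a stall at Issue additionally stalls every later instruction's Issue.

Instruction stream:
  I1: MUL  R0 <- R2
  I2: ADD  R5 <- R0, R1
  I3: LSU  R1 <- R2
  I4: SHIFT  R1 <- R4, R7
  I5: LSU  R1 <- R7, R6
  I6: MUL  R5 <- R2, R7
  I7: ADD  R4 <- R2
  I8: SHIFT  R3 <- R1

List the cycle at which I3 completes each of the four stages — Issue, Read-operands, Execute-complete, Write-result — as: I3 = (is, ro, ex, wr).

cycle 1: issue I1 (MUL)
cycle 2: I1 read-ops, issue I2 (ADD)
cycle 3: issue I3 (LSU)
cycle 4: I3 read-ops
cycle 5: I3 finished on LSU
cycle 8: I1 finished on MUL
cycle 9: I1→R0
cycle 10: I2 read-ops
cycle 11: I3→R1
cycle 12: I2 finished on ADD, issue I4 (SHIFT)
cycle 13: I2→R5, I4 read-ops
cycle 14: I4 finished on SHIFT
cycle 15: I4→R1
cycle 16: issue I5 (LSU)
cycle 17: I5 read-ops, issue I6 (MUL)
cycle 18: I5 finished on LSU, I6 read-ops, issue I7 (ADD)
cycle 19: I5→R1, I7 read-ops, issue I8 (SHIFT)
cycle 20: I8 read-ops
cycle 21: I7 finished on ADD, I8 finished on SHIFT
cycle 22: I7→R4, I8→R3
cycle 24: I6 finished on MUL
cycle 25: I6→R5

I3 = (3, 4, 5, 11)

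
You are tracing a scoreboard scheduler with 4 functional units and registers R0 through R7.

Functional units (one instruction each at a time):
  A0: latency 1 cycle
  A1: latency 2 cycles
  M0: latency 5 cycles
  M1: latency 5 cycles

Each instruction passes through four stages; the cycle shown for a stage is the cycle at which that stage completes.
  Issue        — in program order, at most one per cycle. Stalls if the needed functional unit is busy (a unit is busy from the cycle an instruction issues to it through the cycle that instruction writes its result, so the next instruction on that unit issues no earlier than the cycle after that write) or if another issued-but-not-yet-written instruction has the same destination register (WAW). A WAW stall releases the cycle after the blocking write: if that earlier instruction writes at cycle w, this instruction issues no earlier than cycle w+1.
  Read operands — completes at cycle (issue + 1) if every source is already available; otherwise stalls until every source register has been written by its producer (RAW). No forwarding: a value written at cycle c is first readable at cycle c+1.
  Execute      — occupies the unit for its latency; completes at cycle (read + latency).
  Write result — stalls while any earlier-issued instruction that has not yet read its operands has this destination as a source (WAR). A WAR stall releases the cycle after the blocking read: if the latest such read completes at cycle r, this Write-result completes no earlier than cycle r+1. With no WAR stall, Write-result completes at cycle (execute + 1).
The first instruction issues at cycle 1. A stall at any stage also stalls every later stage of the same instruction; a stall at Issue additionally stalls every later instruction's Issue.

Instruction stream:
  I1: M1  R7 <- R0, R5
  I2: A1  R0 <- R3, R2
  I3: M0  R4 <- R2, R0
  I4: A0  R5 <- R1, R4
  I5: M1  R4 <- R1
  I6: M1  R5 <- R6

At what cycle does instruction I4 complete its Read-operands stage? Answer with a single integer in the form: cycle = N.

cycle = 14

I1  is:1  ro:2  ex:7  wr:8
I2  is:2  ro:3  ex:5  wr:6
I3  is:3  ro:7  ex:12  wr:13  — RAW R0: wait I2 write@6
I4  is:4  ro:14  ex:15  wr:16  — RAW R4: wait I3 write@13
I5  is:14  ro:15  ex:20  wr:21  — WAW R4: wait I3 write@13
I6  is:22  ro:23  ex:28  wr:29  — struct: M1 busy until I5 writes@21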